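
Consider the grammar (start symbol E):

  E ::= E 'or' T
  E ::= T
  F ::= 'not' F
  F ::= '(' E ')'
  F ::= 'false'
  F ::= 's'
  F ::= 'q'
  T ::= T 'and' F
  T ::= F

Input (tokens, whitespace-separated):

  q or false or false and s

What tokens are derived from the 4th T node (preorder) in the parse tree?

false

[E [E [E [T [F q]]] or [T [F false]]] or [T [T [F false]] and [F s]]]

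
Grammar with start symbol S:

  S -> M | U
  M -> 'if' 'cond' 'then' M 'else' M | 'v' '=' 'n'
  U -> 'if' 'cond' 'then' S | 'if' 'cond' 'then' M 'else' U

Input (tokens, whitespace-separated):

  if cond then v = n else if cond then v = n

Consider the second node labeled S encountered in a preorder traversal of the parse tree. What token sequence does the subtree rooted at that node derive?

v = n

[S [U if cond then [M v = n] else [U if cond then [S [M v = n]]]]]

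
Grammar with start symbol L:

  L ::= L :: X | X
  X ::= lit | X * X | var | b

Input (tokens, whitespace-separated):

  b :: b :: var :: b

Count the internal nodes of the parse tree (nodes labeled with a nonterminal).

8

[L [L [L [L [X b]] :: [X b]] :: [X var]] :: [X b]]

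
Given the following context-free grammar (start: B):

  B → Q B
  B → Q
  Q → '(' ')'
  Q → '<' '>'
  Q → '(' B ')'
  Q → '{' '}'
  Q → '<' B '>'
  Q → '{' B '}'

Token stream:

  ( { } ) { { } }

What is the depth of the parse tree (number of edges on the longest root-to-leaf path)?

[B [Q ( [B [Q { }]] )] [B [Q { [B [Q { }]] }]]]

5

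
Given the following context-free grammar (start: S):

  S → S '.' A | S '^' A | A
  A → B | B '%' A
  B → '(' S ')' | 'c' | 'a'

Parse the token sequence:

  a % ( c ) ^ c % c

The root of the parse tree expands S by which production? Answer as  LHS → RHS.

S → S '^' A

[S [S [A [B a] % [A [B ( [S [A [B c]]] )]]]] ^ [A [B c] % [A [B c]]]]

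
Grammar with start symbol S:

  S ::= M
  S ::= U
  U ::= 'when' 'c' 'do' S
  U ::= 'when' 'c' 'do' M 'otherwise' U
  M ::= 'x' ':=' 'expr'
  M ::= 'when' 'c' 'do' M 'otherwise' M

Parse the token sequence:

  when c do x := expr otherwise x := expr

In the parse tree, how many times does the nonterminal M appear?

3

[S [M when c do [M x := expr] otherwise [M x := expr]]]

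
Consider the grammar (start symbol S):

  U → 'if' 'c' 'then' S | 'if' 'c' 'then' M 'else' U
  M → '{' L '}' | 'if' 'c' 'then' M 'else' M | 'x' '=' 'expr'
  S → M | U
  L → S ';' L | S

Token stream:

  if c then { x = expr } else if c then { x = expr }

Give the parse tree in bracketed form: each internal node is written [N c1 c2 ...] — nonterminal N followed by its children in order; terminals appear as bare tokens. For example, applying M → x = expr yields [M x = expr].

S
U
if c then M else U
if c then { L } else U
if c then { S } else U
if c then { M } else U
if c then { x = expr } else U
if c then { x = expr } else if c then S
if c then { x = expr } else if c then M
if c then { x = expr } else if c then { L }
if c then { x = expr } else if c then { S }
if c then { x = expr } else if c then { M }
if c then { x = expr } else if c then { x = expr }

[S [U if c then [M { [L [S [M x = expr]]] }] else [U if c then [S [M { [L [S [M x = expr]]] }]]]]]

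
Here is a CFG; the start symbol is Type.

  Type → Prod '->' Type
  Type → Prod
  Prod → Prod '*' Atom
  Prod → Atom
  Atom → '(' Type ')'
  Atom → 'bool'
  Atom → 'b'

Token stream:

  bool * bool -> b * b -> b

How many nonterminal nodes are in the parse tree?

[Type [Prod [Prod [Atom bool]] * [Atom bool]] -> [Type [Prod [Prod [Atom b]] * [Atom b]] -> [Type [Prod [Atom b]]]]]

13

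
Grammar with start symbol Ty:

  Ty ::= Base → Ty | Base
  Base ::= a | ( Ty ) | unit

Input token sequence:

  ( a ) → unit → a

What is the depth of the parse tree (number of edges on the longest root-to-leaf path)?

4

[Ty [Base ( [Ty [Base a]] )] → [Ty [Base unit] → [Ty [Base a]]]]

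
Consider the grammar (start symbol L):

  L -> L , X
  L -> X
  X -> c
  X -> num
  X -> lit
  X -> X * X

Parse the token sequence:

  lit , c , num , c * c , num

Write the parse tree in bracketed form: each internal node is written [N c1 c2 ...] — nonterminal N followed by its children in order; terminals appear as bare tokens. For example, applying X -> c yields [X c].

L
L , X
L , X , X
L , X , X , X
L , X , X , X , X
X , X , X , X , X
lit , X , X , X , X
lit , c , X , X , X
lit , c , num , X , X
lit , c , num , X * X , X
lit , c , num , c * X , X
lit , c , num , c * c , X
lit , c , num , c * c , num

[L [L [L [L [L [X lit]] , [X c]] , [X num]] , [X [X c] * [X c]]] , [X num]]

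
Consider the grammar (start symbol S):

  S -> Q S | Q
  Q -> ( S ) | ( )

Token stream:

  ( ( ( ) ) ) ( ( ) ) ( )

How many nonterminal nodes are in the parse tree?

12

[S [Q ( [S [Q ( [S [Q ( )]] )]] )] [S [Q ( [S [Q ( )]] )] [S [Q ( )]]]]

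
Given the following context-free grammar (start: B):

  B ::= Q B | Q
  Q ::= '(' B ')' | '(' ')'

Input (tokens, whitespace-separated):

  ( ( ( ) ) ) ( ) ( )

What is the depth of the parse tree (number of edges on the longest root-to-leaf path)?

6

[B [Q ( [B [Q ( [B [Q ( )]] )]] )] [B [Q ( )] [B [Q ( )]]]]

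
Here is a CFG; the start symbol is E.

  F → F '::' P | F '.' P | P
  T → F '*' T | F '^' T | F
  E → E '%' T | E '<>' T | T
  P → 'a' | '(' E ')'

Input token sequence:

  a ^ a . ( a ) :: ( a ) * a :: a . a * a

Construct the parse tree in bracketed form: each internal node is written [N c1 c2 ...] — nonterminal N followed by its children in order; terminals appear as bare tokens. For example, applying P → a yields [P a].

[E [T [F [P a]] ^ [T [F [F [F [P a]] . [P ( [E [T [F [P a]]]] )]] :: [P ( [E [T [F [P a]]]] )]] * [T [F [F [F [P a]] :: [P a]] . [P a]] * [T [F [P a]]]]]]]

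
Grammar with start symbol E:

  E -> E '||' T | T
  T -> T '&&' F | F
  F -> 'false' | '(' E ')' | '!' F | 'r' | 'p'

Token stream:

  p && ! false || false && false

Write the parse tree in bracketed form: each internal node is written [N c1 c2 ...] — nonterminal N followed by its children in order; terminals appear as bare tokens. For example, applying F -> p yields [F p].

E
E || T
T || T
T && F || T
F && F || T
p && F || T
p && ! F || T
p && ! false || T
p && ! false || T && F
p && ! false || F && F
p && ! false || false && F
p && ! false || false && false

[E [E [T [T [F p]] && [F ! [F false]]]] || [T [T [F false]] && [F false]]]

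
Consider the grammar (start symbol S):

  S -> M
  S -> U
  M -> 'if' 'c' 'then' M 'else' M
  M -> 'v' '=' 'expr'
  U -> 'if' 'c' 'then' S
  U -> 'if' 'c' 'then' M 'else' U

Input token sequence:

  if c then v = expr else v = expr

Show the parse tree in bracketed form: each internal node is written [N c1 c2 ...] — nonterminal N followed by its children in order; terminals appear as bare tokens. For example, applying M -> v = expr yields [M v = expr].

S
M
if c then M else M
if c then v = expr else M
if c then v = expr else v = expr

[S [M if c then [M v = expr] else [M v = expr]]]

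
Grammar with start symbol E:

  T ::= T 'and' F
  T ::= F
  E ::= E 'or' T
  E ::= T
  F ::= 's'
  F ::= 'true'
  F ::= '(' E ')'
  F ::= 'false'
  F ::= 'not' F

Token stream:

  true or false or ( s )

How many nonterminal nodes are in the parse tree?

[E [E [E [T [F true]]] or [T [F false]]] or [T [F ( [E [T [F s]]] )]]]

12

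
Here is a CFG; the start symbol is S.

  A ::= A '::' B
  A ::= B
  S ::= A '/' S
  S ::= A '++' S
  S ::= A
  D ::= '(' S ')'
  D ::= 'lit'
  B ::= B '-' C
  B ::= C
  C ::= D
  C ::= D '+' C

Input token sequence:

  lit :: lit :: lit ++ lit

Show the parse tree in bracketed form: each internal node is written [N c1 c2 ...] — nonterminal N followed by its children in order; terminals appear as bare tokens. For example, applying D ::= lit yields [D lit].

[S [A [A [A [B [C [D lit]]]] :: [B [C [D lit]]]] :: [B [C [D lit]]]] ++ [S [A [B [C [D lit]]]]]]

S
A ++ S
A :: B ++ S
A :: B :: B ++ S
B :: B :: B ++ S
C :: B :: B ++ S
D :: B :: B ++ S
lit :: B :: B ++ S
lit :: C :: B ++ S
lit :: D :: B ++ S
lit :: lit :: B ++ S
lit :: lit :: C ++ S
lit :: lit :: D ++ S
lit :: lit :: lit ++ S
lit :: lit :: lit ++ A
lit :: lit :: lit ++ B
lit :: lit :: lit ++ C
lit :: lit :: lit ++ D
lit :: lit :: lit ++ lit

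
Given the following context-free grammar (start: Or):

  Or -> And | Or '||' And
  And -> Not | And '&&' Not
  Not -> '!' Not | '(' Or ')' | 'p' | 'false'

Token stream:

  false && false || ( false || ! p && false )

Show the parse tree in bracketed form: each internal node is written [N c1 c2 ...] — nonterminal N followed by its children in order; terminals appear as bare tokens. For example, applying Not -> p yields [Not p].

Or
Or || And
And || And
And && Not || And
Not && Not || And
false && Not || And
false && false || And
false && false || Not
false && false || ( Or )
false && false || ( Or || And )
false && false || ( And || And )
false && false || ( Not || And )
false && false || ( false || And )
false && false || ( false || And && Not )
false && false || ( false || Not && Not )
false && false || ( false || ! Not && Not )
false && false || ( false || ! p && Not )
false && false || ( false || ! p && false )

[Or [Or [And [And [Not false]] && [Not false]]] || [And [Not ( [Or [Or [And [Not false]]] || [And [And [Not ! [Not p]]] && [Not false]]] )]]]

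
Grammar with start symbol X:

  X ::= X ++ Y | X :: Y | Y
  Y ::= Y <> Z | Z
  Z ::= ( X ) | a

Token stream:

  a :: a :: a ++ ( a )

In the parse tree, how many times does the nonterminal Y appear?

[X [X [X [X [Y [Z a]]] :: [Y [Z a]]] :: [Y [Z a]]] ++ [Y [Z ( [X [Y [Z a]]] )]]]

5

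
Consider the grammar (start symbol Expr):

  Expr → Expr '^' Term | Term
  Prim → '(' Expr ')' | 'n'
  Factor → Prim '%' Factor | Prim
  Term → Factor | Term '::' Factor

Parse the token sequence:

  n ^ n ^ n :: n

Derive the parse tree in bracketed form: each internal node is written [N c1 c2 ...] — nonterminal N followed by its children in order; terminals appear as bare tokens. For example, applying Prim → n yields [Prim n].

Expr
Expr ^ Term
Expr ^ Term ^ Term
Term ^ Term ^ Term
Factor ^ Term ^ Term
Prim ^ Term ^ Term
n ^ Term ^ Term
n ^ Factor ^ Term
n ^ Prim ^ Term
n ^ n ^ Term
n ^ n ^ Term :: Factor
n ^ n ^ Factor :: Factor
n ^ n ^ Prim :: Factor
n ^ n ^ n :: Factor
n ^ n ^ n :: Prim
n ^ n ^ n :: n

[Expr [Expr [Expr [Term [Factor [Prim n]]]] ^ [Term [Factor [Prim n]]]] ^ [Term [Term [Factor [Prim n]]] :: [Factor [Prim n]]]]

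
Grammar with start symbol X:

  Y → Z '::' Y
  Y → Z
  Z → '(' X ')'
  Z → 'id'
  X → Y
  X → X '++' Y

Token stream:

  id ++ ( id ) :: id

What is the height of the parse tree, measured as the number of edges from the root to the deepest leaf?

6

[X [X [Y [Z id]]] ++ [Y [Z ( [X [Y [Z id]]] )] :: [Y [Z id]]]]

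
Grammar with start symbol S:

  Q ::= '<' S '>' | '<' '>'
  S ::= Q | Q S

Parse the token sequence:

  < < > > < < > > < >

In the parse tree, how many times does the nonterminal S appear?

[S [Q < [S [Q < >]] >] [S [Q < [S [Q < >]] >] [S [Q < >]]]]

5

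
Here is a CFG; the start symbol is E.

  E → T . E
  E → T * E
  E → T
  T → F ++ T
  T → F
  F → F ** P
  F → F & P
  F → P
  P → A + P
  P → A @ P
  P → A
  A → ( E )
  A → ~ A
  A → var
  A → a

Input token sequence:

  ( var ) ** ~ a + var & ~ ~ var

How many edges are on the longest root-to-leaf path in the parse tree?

12

[E [T [F [F [F [P [A ( [E [T [F [P [A var]]]]] )]]] ** [P [A ~ [A a]] + [P [A var]]]] & [P [A ~ [A ~ [A var]]]]]]]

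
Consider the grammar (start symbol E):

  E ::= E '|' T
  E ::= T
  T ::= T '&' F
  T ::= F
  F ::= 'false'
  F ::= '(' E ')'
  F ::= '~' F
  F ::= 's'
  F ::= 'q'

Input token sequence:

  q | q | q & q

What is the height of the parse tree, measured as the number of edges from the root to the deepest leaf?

[E [E [E [T [F q]]] | [T [F q]]] | [T [T [F q]] & [F q]]]

5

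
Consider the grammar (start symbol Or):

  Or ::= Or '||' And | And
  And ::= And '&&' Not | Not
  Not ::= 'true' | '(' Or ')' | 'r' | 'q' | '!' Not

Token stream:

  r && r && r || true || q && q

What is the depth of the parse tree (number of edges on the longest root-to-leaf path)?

[Or [Or [Or [And [And [And [Not r]] && [Not r]] && [Not r]]] || [And [Not true]]] || [And [And [Not q]] && [Not q]]]

7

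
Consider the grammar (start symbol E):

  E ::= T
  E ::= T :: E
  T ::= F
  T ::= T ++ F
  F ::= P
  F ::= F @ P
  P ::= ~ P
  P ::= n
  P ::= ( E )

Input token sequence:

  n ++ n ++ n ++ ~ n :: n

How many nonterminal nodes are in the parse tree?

18

[E [T [T [T [T [F [P n]]] ++ [F [P n]]] ++ [F [P n]]] ++ [F [P ~ [P n]]]] :: [E [T [F [P n]]]]]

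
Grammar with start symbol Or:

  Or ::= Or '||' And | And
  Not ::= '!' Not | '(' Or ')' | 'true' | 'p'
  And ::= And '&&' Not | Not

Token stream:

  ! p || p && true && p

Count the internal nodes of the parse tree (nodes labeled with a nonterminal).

[Or [Or [And [Not ! [Not p]]]] || [And [And [And [Not p]] && [Not true]] && [Not p]]]

11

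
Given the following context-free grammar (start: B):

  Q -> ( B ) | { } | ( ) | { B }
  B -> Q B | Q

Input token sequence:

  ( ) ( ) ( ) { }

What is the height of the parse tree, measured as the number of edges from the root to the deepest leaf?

[B [Q ( )] [B [Q ( )] [B [Q ( )] [B [Q { }]]]]]

5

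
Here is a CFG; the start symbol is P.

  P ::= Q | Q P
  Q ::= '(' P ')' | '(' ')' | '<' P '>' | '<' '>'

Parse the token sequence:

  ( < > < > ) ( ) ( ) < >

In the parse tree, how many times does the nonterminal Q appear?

6

[P [Q ( [P [Q < >] [P [Q < >]]] )] [P [Q ( )] [P [Q ( )] [P [Q < >]]]]]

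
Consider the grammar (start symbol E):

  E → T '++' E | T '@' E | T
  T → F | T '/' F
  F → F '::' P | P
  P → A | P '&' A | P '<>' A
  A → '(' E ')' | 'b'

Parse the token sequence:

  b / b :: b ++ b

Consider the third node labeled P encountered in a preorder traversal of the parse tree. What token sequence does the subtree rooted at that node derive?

b

[E [T [T [F [P [A b]]]] / [F [F [P [A b]]] :: [P [A b]]]] ++ [E [T [F [P [A b]]]]]]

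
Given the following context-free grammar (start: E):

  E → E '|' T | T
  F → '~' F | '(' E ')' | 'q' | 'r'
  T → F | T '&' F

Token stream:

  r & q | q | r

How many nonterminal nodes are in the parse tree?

[E [E [E [T [T [F r]] & [F q]]] | [T [F q]]] | [T [F r]]]

11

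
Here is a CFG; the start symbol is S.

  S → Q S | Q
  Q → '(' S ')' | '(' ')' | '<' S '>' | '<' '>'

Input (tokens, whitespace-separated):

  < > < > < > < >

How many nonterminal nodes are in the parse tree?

[S [Q < >] [S [Q < >] [S [Q < >] [S [Q < >]]]]]

8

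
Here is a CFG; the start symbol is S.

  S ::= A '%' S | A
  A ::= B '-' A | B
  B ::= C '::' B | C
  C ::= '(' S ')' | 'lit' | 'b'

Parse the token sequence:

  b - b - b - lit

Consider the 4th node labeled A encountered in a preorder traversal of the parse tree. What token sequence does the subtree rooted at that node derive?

lit

[S [A [B [C b]] - [A [B [C b]] - [A [B [C b]] - [A [B [C lit]]]]]]]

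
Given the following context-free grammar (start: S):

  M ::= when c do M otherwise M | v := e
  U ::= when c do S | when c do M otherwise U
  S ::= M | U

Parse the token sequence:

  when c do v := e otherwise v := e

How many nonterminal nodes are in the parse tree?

4

[S [M when c do [M v := e] otherwise [M v := e]]]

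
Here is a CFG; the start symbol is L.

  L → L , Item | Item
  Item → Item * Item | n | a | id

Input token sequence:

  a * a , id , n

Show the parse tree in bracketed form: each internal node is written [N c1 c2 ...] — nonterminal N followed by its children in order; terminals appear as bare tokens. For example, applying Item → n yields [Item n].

L
L , Item
L , Item , Item
Item , Item , Item
Item * Item , Item , Item
a * Item , Item , Item
a * a , Item , Item
a * a , id , Item
a * a , id , n

[L [L [L [Item [Item a] * [Item a]]] , [Item id]] , [Item n]]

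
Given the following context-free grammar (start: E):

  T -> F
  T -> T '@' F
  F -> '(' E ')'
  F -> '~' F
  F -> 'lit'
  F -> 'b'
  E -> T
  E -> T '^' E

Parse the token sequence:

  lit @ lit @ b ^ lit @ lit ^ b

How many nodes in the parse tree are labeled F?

6

[E [T [T [T [F lit]] @ [F lit]] @ [F b]] ^ [E [T [T [F lit]] @ [F lit]] ^ [E [T [F b]]]]]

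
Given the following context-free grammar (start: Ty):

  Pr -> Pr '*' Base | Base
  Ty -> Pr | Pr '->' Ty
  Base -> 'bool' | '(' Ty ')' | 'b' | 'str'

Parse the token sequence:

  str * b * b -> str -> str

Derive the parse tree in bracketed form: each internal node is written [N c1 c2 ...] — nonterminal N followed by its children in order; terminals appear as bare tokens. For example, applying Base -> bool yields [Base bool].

Ty
Pr -> Ty
Pr * Base -> Ty
Pr * Base * Base -> Ty
Base * Base * Base -> Ty
str * Base * Base -> Ty
str * b * Base -> Ty
str * b * b -> Ty
str * b * b -> Pr -> Ty
str * b * b -> Base -> Ty
str * b * b -> str -> Ty
str * b * b -> str -> Pr
str * b * b -> str -> Base
str * b * b -> str -> str

[Ty [Pr [Pr [Pr [Base str]] * [Base b]] * [Base b]] -> [Ty [Pr [Base str]] -> [Ty [Pr [Base str]]]]]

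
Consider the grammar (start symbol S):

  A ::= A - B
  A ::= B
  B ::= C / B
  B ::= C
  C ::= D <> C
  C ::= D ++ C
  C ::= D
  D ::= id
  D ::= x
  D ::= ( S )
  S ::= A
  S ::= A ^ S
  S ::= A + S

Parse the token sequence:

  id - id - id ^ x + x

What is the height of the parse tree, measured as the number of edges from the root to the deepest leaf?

7

[S [A [A [A [B [C [D id]]]] - [B [C [D id]]]] - [B [C [D id]]]] ^ [S [A [B [C [D x]]]] + [S [A [B [C [D x]]]]]]]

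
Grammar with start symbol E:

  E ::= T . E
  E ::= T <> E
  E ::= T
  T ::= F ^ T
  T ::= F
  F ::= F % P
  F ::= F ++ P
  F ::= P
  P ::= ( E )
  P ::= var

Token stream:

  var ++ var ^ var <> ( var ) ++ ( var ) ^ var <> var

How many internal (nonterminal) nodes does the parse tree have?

30

[E [T [F [F [P var]] ++ [P var]] ^ [T [F [P var]]]] <> [E [T [F [F [P ( [E [T [F [P var]]]] )]] ++ [P ( [E [T [F [P var]]]] )]] ^ [T [F [P var]]]] <> [E [T [F [P var]]]]]]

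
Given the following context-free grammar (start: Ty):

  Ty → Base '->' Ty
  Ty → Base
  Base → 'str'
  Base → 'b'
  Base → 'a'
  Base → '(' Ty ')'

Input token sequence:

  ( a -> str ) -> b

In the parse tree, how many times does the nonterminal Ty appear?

4

[Ty [Base ( [Ty [Base a] -> [Ty [Base str]]] )] -> [Ty [Base b]]]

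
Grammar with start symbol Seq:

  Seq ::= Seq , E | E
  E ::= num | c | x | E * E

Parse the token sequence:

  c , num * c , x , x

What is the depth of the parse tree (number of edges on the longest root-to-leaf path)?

5

[Seq [Seq [Seq [Seq [E c]] , [E [E num] * [E c]]] , [E x]] , [E x]]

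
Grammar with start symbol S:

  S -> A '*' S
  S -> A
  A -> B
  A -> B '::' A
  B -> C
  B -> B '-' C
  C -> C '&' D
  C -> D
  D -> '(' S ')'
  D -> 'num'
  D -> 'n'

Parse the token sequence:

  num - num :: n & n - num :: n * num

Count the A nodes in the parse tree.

4

[S [A [B [B [C [D num]]] - [C [D num]]] :: [A [B [B [C [C [D n]] & [D n]]] - [C [D num]]] :: [A [B [C [D n]]]]]] * [S [A [B [C [D num]]]]]]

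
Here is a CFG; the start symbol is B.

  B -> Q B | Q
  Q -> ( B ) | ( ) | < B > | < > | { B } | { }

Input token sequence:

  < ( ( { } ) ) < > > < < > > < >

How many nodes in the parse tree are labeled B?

8

[B [Q < [B [Q ( [B [Q ( [B [Q { }]] )]] )] [B [Q < >]]] >] [B [Q < [B [Q < >]] >] [B [Q < >]]]]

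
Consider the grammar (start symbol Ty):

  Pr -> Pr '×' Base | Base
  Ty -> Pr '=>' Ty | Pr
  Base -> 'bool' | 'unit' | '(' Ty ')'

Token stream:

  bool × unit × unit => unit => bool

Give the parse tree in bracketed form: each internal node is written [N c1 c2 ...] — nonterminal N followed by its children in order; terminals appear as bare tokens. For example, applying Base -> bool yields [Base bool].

Ty
Pr => Ty
Pr × Base => Ty
Pr × Base × Base => Ty
Base × Base × Base => Ty
bool × Base × Base => Ty
bool × unit × Base => Ty
bool × unit × unit => Ty
bool × unit × unit => Pr => Ty
bool × unit × unit => Base => Ty
bool × unit × unit => unit => Ty
bool × unit × unit => unit => Pr
bool × unit × unit => unit => Base
bool × unit × unit => unit => bool

[Ty [Pr [Pr [Pr [Base bool]] × [Base unit]] × [Base unit]] => [Ty [Pr [Base unit]] => [Ty [Pr [Base bool]]]]]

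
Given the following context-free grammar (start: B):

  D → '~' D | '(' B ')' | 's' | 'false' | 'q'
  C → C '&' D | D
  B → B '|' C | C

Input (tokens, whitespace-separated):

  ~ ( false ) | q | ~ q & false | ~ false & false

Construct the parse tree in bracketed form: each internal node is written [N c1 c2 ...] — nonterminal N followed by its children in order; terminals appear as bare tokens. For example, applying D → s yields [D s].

[B [B [B [B [C [D ~ [D ( [B [C [D false]]] )]]]] | [C [D q]]] | [C [C [D ~ [D q]]] & [D false]]] | [C [C [D ~ [D false]]] & [D false]]]

B
B | C
B | C | C
B | C | C | C
C | C | C | C
D | C | C | C
~ D | C | C | C
~ ( B ) | C | C | C
~ ( C ) | C | C | C
~ ( D ) | C | C | C
~ ( false ) | C | C | C
~ ( false ) | D | C | C
~ ( false ) | q | C | C
~ ( false ) | q | C & D | C
~ ( false ) | q | D & D | C
~ ( false ) | q | ~ D & D | C
~ ( false ) | q | ~ q & D | C
~ ( false ) | q | ~ q & false | C
~ ( false ) | q | ~ q & false | C & D
~ ( false ) | q | ~ q & false | D & D
~ ( false ) | q | ~ q & false | ~ D & D
~ ( false ) | q | ~ q & false | ~ false & D
~ ( false ) | q | ~ q & false | ~ false & false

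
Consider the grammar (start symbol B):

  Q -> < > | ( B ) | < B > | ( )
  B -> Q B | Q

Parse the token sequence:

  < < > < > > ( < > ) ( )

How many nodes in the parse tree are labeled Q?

6

[B [Q < [B [Q < >] [B [Q < >]]] >] [B [Q ( [B [Q < >]] )] [B [Q ( )]]]]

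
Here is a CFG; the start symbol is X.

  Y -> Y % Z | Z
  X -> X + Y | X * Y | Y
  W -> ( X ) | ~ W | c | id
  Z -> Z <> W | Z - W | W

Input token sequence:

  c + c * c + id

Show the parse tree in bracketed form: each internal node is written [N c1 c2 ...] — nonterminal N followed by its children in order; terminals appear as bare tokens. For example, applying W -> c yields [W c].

[X [X [X [X [Y [Z [W c]]]] + [Y [Z [W c]]]] * [Y [Z [W c]]]] + [Y [Z [W id]]]]

X
X + Y
X * Y + Y
X + Y * Y + Y
Y + Y * Y + Y
Z + Y * Y + Y
W + Y * Y + Y
c + Y * Y + Y
c + Z * Y + Y
c + W * Y + Y
c + c * Y + Y
c + c * Z + Y
c + c * W + Y
c + c * c + Y
c + c * c + Z
c + c * c + W
c + c * c + id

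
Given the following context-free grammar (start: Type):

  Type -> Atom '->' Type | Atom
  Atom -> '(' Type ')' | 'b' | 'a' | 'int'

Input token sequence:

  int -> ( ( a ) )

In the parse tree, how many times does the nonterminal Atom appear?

4

[Type [Atom int] -> [Type [Atom ( [Type [Atom ( [Type [Atom a]] )]] )]]]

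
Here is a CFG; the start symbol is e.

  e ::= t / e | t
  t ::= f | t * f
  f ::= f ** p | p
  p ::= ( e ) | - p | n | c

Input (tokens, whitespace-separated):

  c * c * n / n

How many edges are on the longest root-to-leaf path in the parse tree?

[e [t [t [t [f [p c]]] * [f [p c]]] * [f [p n]]] / [e [t [f [p n]]]]]

6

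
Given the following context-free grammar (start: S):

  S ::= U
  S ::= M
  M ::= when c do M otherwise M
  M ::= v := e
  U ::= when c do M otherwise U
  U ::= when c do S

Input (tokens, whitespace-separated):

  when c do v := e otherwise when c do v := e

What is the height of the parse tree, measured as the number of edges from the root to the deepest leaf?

[S [U when c do [M v := e] otherwise [U when c do [S [M v := e]]]]]

5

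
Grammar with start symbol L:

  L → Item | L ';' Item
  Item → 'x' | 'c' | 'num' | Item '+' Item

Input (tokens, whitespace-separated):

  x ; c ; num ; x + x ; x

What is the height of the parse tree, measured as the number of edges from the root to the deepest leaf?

6

[L [L [L [L [L [Item x]] ; [Item c]] ; [Item num]] ; [Item [Item x] + [Item x]]] ; [Item x]]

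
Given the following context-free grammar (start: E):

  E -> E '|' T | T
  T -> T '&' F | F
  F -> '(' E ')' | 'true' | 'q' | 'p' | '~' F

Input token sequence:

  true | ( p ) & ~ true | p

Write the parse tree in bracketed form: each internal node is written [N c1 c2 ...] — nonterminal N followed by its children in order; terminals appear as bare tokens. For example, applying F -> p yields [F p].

E
E | T
E | T | T
T | T | T
F | T | T
true | T | T
true | T & F | T
true | F & F | T
true | ( E ) & F | T
true | ( T ) & F | T
true | ( F ) & F | T
true | ( p ) & F | T
true | ( p ) & ~ F | T
true | ( p ) & ~ true | T
true | ( p ) & ~ true | F
true | ( p ) & ~ true | p

[E [E [E [T [F true]]] | [T [T [F ( [E [T [F p]]] )]] & [F ~ [F true]]]] | [T [F p]]]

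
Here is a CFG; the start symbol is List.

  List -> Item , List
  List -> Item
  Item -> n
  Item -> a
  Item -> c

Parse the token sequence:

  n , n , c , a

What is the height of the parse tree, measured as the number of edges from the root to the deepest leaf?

5

[List [Item n] , [List [Item n] , [List [Item c] , [List [Item a]]]]]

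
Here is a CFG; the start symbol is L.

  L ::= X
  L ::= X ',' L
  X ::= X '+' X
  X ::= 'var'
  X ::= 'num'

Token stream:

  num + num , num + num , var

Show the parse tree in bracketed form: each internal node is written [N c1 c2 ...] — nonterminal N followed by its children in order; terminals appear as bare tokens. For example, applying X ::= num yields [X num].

[L [X [X num] + [X num]] , [L [X [X num] + [X num]] , [L [X var]]]]

L
X , L
X + X , L
num + X , L
num + num , L
num + num , X , L
num + num , X + X , L
num + num , num + X , L
num + num , num + num , L
num + num , num + num , X
num + num , num + num , var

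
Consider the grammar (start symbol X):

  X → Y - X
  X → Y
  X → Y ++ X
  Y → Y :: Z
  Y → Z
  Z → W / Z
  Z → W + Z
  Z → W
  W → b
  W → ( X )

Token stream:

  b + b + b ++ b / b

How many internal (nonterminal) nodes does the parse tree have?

[X [Y [Z [W b] + [Z [W b] + [Z [W b]]]]] ++ [X [Y [Z [W b] / [Z [W b]]]]]]

14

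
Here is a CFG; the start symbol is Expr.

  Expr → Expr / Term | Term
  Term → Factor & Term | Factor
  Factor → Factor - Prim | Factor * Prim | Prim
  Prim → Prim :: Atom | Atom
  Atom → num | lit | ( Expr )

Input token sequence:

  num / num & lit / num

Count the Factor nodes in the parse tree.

[Expr [Expr [Expr [Term [Factor [Prim [Atom num]]]]] / [Term [Factor [Prim [Atom num]]] & [Term [Factor [Prim [Atom lit]]]]]] / [Term [Factor [Prim [Atom num]]]]]

4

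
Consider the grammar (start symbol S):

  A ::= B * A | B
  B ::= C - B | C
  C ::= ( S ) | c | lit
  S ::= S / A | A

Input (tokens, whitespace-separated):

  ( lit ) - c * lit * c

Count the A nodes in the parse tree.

4

[S [A [B [C ( [S [A [B [C lit]]]] )] - [B [C c]]] * [A [B [C lit]] * [A [B [C c]]]]]]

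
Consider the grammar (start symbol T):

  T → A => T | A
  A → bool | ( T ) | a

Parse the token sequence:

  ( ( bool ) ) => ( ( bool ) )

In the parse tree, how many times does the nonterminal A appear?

[T [A ( [T [A ( [T [A bool]] )]] )] => [T [A ( [T [A ( [T [A bool]] )]] )]]]

6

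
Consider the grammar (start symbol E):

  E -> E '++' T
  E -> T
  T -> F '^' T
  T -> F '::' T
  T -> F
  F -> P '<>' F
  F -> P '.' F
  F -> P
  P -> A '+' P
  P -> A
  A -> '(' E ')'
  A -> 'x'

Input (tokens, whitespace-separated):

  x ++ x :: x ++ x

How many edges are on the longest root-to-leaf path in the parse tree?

[E [E [E [T [F [P [A x]]]]] ++ [T [F [P [A x]]] :: [T [F [P [A x]]]]]] ++ [T [F [P [A x]]]]]

7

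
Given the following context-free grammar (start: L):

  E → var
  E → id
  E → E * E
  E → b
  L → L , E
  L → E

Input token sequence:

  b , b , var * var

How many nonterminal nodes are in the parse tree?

[L [L [L [E b]] , [E b]] , [E [E var] * [E var]]]

8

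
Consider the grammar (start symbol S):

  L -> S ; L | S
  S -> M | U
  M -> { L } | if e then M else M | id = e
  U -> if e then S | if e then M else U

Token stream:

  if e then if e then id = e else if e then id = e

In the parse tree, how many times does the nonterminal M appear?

[S [U if e then [S [U if e then [M id = e] else [U if e then [S [M id = e]]]]]]]

2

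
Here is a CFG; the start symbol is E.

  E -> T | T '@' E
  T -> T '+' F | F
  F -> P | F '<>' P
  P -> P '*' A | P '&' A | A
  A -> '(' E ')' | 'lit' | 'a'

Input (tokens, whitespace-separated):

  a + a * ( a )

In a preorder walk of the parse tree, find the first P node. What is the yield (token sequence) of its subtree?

a

[E [T [T [F [P [A a]]]] + [F [P [P [A a]] * [A ( [E [T [F [P [A a]]]]] )]]]]]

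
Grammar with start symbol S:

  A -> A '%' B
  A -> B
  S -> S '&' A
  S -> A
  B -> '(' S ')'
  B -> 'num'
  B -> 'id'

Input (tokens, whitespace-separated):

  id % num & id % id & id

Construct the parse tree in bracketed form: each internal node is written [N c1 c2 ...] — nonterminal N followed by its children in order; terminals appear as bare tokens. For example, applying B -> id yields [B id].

[S [S [S [A [A [B id]] % [B num]]] & [A [A [B id]] % [B id]]] & [A [B id]]]

S
S & A
S & A & A
A & A & A
A % B & A & A
B % B & A & A
id % B & A & A
id % num & A & A
id % num & A % B & A
id % num & B % B & A
id % num & id % B & A
id % num & id % id & A
id % num & id % id & B
id % num & id % id & id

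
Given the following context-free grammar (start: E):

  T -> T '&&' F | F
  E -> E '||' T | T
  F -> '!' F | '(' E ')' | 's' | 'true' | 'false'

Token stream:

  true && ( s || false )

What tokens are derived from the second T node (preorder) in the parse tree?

[E [T [T [F true]] && [F ( [E [E [T [F s]]] || [T [F false]]] )]]]

true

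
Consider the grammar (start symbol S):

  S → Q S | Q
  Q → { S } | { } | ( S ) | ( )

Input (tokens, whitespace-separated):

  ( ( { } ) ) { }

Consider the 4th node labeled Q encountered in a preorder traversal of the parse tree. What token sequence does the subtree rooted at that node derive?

[S [Q ( [S [Q ( [S [Q { }]] )]] )] [S [Q { }]]]

{ }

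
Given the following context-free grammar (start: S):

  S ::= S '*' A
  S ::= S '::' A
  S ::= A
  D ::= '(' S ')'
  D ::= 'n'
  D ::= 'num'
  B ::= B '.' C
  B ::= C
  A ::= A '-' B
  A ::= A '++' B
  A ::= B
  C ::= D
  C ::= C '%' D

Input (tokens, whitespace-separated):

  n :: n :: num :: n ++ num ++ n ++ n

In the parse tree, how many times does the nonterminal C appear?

7

[S [S [S [S [A [B [C [D n]]]]] :: [A [B [C [D n]]]]] :: [A [B [C [D num]]]]] :: [A [A [A [A [B [C [D n]]]] ++ [B [C [D num]]]] ++ [B [C [D n]]]] ++ [B [C [D n]]]]]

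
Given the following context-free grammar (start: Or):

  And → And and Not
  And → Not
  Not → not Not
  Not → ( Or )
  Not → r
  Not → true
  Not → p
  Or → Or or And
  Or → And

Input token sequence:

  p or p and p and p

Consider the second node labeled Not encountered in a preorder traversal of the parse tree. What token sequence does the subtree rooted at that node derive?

[Or [Or [And [Not p]]] or [And [And [And [Not p]] and [Not p]] and [Not p]]]

p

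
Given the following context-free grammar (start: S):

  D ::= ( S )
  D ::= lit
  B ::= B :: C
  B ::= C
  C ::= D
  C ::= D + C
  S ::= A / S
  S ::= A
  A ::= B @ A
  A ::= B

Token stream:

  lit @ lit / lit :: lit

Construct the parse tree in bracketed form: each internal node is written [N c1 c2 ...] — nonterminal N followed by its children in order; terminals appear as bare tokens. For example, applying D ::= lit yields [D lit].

[S [A [B [C [D lit]]] @ [A [B [C [D lit]]]]] / [S [A [B [B [C [D lit]]] :: [C [D lit]]]]]]

S
A / S
B @ A / S
C @ A / S
D @ A / S
lit @ A / S
lit @ B / S
lit @ C / S
lit @ D / S
lit @ lit / S
lit @ lit / A
lit @ lit / B
lit @ lit / B :: C
lit @ lit / C :: C
lit @ lit / D :: C
lit @ lit / lit :: C
lit @ lit / lit :: D
lit @ lit / lit :: lit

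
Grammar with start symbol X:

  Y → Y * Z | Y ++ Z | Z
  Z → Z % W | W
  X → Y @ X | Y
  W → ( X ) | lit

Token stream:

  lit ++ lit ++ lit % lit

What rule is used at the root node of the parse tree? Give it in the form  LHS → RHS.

X → Y

[X [Y [Y [Y [Z [W lit]]] ++ [Z [W lit]]] ++ [Z [Z [W lit]] % [W lit]]]]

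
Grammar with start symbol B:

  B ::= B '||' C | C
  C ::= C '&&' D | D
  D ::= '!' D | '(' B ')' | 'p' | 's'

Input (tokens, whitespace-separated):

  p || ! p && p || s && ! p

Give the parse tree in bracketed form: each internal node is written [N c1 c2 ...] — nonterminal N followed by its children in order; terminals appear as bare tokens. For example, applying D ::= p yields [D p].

[B [B [B [C [D p]]] || [C [C [D ! [D p]]] && [D p]]] || [C [C [D s]] && [D ! [D p]]]]

B
B || C
B || C || C
C || C || C
D || C || C
p || C || C
p || C && D || C
p || D && D || C
p || ! D && D || C
p || ! p && D || C
p || ! p && p || C
p || ! p && p || C && D
p || ! p && p || D && D
p || ! p && p || s && D
p || ! p && p || s && ! D
p || ! p && p || s && ! p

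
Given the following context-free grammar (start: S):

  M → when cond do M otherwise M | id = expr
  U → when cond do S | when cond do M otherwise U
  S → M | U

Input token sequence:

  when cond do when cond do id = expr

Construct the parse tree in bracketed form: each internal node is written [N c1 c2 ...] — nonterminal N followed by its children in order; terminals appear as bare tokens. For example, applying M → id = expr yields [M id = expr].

[S [U when cond do [S [U when cond do [S [M id = expr]]]]]]

S
U
when cond do S
when cond do U
when cond do when cond do S
when cond do when cond do M
when cond do when cond do id = expr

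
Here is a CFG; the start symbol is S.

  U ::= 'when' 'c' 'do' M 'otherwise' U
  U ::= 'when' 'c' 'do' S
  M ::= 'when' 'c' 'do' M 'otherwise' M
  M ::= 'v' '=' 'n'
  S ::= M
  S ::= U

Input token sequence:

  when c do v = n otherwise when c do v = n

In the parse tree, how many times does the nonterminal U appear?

2

[S [U when c do [M v = n] otherwise [U when c do [S [M v = n]]]]]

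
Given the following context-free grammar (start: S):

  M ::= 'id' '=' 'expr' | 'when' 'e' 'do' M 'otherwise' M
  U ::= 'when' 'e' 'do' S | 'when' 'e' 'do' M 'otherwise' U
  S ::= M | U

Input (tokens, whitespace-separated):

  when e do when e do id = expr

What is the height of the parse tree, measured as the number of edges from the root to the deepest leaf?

6

[S [U when e do [S [U when e do [S [M id = expr]]]]]]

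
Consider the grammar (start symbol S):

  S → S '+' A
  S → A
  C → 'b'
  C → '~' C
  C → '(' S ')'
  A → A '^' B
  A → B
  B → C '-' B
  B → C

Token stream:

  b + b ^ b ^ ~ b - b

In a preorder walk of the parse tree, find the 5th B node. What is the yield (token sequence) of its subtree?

b

[S [S [A [B [C b]]]] + [A [A [A [B [C b]]] ^ [B [C b]]] ^ [B [C ~ [C b]] - [B [C b]]]]]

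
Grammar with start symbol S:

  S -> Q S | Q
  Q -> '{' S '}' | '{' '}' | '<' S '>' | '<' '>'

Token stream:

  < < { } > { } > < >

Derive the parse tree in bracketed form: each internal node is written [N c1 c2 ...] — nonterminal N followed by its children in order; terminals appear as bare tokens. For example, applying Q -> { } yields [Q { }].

[S [Q < [S [Q < [S [Q { }]] >] [S [Q { }]]] >] [S [Q < >]]]

S
Q S
< S > S
< Q S > S
< < S > S > S
< < Q > S > S
< < { } > S > S
< < { } > Q > S
< < { } > { } > S
< < { } > { } > Q
< < { } > { } > < >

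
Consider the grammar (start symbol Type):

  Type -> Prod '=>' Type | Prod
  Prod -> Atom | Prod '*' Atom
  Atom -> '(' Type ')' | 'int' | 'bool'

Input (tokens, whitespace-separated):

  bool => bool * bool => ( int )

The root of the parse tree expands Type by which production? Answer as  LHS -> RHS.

[Type [Prod [Atom bool]] => [Type [Prod [Prod [Atom bool]] * [Atom bool]] => [Type [Prod [Atom ( [Type [Prod [Atom int]]] )]]]]]

Type -> Prod '=>' Type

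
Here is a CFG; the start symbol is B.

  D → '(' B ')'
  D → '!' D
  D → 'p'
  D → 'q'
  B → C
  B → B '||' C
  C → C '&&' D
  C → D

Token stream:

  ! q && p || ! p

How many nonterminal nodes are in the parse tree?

[B [B [C [C [D ! [D q]]] && [D p]]] || [C [D ! [D p]]]]

10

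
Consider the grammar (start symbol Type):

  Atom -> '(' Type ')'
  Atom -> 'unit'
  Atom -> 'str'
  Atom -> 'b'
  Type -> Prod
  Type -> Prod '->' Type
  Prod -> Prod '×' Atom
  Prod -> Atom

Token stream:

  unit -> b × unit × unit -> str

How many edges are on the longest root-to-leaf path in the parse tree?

[Type [Prod [Atom unit]] -> [Type [Prod [Prod [Prod [Atom b]] × [Atom unit]] × [Atom unit]] -> [Type [Prod [Atom str]]]]]

6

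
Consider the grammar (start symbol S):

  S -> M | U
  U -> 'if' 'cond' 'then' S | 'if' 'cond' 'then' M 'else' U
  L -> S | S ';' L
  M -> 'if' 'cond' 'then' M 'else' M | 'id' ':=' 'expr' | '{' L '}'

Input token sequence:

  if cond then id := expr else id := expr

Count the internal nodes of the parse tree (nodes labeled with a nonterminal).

4

[S [M if cond then [M id := expr] else [M id := expr]]]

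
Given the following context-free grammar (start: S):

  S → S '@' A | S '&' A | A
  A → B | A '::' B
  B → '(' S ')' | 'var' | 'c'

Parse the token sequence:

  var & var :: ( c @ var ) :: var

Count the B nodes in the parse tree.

6

[S [S [A [B var]]] & [A [A [A [B var]] :: [B ( [S [S [A [B c]]] @ [A [B var]]] )]] :: [B var]]]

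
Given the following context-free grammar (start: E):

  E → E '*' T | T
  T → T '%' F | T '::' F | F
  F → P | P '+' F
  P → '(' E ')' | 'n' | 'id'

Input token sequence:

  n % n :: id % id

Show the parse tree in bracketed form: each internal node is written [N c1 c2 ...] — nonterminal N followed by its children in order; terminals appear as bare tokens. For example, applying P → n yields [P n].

E
T
T % F
T :: F % F
T % F :: F % F
F % F :: F % F
P % F :: F % F
n % F :: F % F
n % P :: F % F
n % n :: F % F
n % n :: P % F
n % n :: id % F
n % n :: id % P
n % n :: id % id

[E [T [T [T [T [F [P n]]] % [F [P n]]] :: [F [P id]]] % [F [P id]]]]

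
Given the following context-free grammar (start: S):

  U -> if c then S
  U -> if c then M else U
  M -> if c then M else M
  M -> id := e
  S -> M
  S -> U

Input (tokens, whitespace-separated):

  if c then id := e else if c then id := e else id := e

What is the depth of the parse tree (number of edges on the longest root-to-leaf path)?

4

[S [M if c then [M id := e] else [M if c then [M id := e] else [M id := e]]]]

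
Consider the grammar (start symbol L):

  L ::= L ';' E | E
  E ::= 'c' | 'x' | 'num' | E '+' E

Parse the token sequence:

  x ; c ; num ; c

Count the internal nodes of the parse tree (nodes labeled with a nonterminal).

8

[L [L [L [L [E x]] ; [E c]] ; [E num]] ; [E c]]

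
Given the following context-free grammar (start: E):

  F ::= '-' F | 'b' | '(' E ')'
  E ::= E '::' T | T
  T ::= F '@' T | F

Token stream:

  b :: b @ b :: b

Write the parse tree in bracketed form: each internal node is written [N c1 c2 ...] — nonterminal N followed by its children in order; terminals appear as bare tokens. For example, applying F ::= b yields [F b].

[E [E [E [T [F b]]] :: [T [F b] @ [T [F b]]]] :: [T [F b]]]

E
E :: T
E :: T :: T
T :: T :: T
F :: T :: T
b :: T :: T
b :: F @ T :: T
b :: b @ T :: T
b :: b @ F :: T
b :: b @ b :: T
b :: b @ b :: F
b :: b @ b :: b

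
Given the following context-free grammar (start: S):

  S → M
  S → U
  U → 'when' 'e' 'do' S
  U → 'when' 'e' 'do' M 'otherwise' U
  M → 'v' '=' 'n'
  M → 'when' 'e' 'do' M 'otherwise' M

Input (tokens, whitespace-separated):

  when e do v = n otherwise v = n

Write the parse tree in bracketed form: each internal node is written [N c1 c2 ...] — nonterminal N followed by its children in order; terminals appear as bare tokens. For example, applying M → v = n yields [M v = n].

S
M
when e do M otherwise M
when e do v = n otherwise M
when e do v = n otherwise v = n

[S [M when e do [M v = n] otherwise [M v = n]]]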